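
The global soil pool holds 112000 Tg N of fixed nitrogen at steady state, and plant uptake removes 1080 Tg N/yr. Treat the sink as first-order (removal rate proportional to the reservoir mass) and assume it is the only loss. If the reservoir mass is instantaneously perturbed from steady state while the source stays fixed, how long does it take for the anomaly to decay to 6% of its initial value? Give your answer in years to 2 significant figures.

290 yr

For a linear reservoir the anomaly decays as exp(−t/τ) with τ = M/F = 112000/1080 = 103.7 yr.
exp(−t/τ) = 0.06 ⇒ t = −τ ln(0.06) = 103.7 × 2.813 = 291.8 yr.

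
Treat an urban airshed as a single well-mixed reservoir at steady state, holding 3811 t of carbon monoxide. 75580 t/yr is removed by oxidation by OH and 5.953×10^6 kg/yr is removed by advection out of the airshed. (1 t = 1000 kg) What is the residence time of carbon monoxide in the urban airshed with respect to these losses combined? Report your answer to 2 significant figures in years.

Convert the advection out of the airshed flux: 5.953×10^6 kg/yr = 5953 t/yr.
Total removal = 75580 + 5953 = 81533 t/yr.
τ = M / ΣF_out = 3811 / 81533 = 0.04674 yr.

0.047 yr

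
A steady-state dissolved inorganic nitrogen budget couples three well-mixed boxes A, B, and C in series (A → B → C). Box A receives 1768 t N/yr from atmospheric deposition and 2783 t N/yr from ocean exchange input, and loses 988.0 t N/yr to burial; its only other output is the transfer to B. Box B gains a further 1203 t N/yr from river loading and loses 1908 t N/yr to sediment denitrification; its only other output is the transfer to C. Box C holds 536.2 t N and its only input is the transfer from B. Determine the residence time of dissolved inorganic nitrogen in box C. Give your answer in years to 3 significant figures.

0.188 yr

Box A: F(A→B) = (1768 + 2783) − 988.0 = 3563.0 t N/yr.
Box B: F(B→C) = (3563.0 + 1203) − 1908 = 2858.0 t N/yr.
Box C throughput = its input = 2858.0 t N/yr; τ = 536.2 / 2858.0 = 0.1876 yr.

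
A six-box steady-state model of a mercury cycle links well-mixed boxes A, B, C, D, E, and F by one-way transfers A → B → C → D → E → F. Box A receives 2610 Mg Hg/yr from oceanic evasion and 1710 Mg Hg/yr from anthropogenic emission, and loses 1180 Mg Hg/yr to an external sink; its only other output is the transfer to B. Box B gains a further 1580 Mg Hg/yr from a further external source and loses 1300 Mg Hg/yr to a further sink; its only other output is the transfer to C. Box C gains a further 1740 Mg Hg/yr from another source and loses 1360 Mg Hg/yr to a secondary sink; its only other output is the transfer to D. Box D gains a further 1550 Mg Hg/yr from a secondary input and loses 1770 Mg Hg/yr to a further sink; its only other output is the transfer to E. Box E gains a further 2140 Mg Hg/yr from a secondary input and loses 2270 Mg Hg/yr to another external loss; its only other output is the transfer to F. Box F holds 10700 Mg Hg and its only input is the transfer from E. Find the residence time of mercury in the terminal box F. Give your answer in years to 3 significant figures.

3.10 yr

Box A: F(A→B) = (2610 + 1710) − 1180 = 3140.0 Mg Hg/yr.
Box B: F(B→C) = (3140.0 + 1580) − 1300 = 3420.0 Mg Hg/yr.
Box C: F(C→D) = (3420.0 + 1740) − 1360 = 3800.0 Mg Hg/yr.
Box D: F(D→E) = (3800.0 + 1550) − 1770 = 3580.0 Mg Hg/yr.
Box E: F(E→F) = (3580.0 + 2140) − 2270 = 3450.0 Mg Hg/yr.
Box F throughput = its input = 3450.0 Mg Hg/yr; τ = 10700 / 3450.0 = 3.101 yr.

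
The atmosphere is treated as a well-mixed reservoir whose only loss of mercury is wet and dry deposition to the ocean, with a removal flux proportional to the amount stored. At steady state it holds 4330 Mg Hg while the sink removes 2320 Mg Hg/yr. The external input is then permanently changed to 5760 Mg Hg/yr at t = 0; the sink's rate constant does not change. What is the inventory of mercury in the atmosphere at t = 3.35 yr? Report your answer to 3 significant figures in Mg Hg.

9680 Mg Hg

τ = M₀/F₀ = 4330/2320 = 1.866 yr; rate constant k = 1/τ.
New steady state M_∞ = F₁/k = F₁·τ = 5760 × 1.866 = 10750 Mg Hg.
M(t) = M_∞ + (M₀ − M_∞)·e^(−t/τ); t/τ = 3.35/1.866 = 1.795, so e^(−t/τ) = 0.1661.
M(t) = 10750 − 6420 × 0.1661 = 9683.7 Mg Hg.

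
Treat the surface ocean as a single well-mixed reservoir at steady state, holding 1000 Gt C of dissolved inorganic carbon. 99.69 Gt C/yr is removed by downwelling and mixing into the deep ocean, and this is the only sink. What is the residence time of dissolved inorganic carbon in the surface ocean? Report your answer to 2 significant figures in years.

τ = M / F = 1000 / 99.69 = 10.03 yr.

10 yr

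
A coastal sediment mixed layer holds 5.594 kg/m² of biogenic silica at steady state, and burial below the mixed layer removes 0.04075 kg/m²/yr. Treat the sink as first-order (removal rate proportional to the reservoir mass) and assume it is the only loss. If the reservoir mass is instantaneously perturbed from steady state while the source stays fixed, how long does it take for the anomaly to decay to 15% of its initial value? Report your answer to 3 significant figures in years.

260 yr

For a linear reservoir the anomaly decays as exp(−t/τ) with τ = M/F = 5.594/0.04075 = 137.3 yr.
exp(−t/τ) = 0.15 ⇒ t = −τ ln(0.15) = 137.3 × 1.897 = 260.4 yr.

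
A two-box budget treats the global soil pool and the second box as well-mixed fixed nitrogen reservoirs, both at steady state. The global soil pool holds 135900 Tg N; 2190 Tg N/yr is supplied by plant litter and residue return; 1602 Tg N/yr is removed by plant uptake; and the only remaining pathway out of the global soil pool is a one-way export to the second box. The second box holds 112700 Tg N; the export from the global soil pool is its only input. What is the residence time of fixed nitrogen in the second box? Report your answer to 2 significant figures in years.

190 yr

Balance the global soil pool: ΣF_in = 2190.0 Tg N/yr.
Export to the second box = ΣF_in − (1602) = 588.00 Tg N/yr.
At steady state the output of the second box equals its input, 588.00 Tg N/yr.
τ = M / F = 112700 / 588.00 = 191.7 yr.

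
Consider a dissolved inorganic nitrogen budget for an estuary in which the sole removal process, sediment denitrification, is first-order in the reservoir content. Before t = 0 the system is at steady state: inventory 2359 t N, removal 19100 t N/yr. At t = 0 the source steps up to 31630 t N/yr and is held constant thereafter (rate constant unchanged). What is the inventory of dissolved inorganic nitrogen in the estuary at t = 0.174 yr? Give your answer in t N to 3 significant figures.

3530 t N

The sink rate constant is k = F₀/M₀ = 19100/2359 = 8.097 yr⁻¹.
Solving dM/dt = F₁ − kM with M(0) = M₀ gives M(t) = F₁/k + (M₀ − F₁/k)·e^(−kt).
F₁/k = 31630/8.097 = 3906.6 t N; kt = 8.097 × 0.174 = 1.409, e^(−kt) = 0.2444.
M(0.174) = 3906.6 + (2359 − 3906.6) × 0.2444 = 3906.6 − 378.3 = 3528.3 t N.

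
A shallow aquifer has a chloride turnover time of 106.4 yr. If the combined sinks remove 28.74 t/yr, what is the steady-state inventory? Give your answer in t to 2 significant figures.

τ = M/F ⇒ M = τ × F = 106.4 × 28.74 = 3058 t.

3100 t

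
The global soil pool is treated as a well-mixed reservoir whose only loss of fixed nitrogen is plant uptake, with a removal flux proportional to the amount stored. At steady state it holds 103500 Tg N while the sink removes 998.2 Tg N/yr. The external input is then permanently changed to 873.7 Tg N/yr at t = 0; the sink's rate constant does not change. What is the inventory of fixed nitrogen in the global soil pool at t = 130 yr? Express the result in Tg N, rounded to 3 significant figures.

τ = M₀/F₀ = 103500/998.2 = 103.7 yr; rate constant k = 1/τ.
New steady state M_∞ = F₁/k = F₁·τ = 873.7 × 103.7 = 90591 Tg N.
M(t) = M_∞ + (M₀ − M_∞)·e^(−t/τ); t/τ = 130/103.7 = 1.254, so e^(−t/τ) = 0.2854.
M(t) = 90591 + 12910 × 0.2854 = 94276 Tg N.

94300 Tg N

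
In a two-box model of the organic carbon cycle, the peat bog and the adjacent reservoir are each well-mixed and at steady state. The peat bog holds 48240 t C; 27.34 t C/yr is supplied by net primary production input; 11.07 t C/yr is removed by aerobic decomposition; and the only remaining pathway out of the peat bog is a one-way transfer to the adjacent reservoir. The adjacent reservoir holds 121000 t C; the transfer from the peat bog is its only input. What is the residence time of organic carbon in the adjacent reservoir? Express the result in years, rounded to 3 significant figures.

Balance the peat bog: ΣF_in = 27.340 t C/yr.
Transfer to the adjacent reservoir = ΣF_in − (11.07) = 16.270 t C/yr.
At steady state the output of the adjacent reservoir equals its input, 16.270 t C/yr.
τ = M / F = 121000 / 16.270 = 7437 yr.

7440 yr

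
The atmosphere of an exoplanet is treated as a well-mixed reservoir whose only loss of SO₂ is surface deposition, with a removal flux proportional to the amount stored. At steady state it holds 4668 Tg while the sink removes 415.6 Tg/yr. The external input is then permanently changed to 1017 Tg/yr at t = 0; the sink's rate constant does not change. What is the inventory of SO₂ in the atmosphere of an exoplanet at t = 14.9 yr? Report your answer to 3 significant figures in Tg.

9630 Tg

Residence time τ = M₀/F₀ = 11.23 yr. The eventual steady state is M_∞ = M₀·(F₁/F₀) = 4668 × 1017/415.6 = 11423 Tg.
The anomaly ΔM(t) = M(t) − M_∞ decays as ΔM₀·e^(−t/τ) with ΔM₀ = 4668 − 11423 = −6755 Tg.
At t = 14.9 yr, e^(−t/τ) = e^(−1.327) = 0.2654, so ΔM = −1793 Tg and M = 11423 − 1793 = 9630.2 Tg.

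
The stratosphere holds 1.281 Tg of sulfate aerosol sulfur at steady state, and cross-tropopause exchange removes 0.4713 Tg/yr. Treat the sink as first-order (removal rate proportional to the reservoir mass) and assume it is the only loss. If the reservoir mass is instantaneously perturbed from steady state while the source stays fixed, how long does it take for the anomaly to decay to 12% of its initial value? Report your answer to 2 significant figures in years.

5.8 yr

For a linear reservoir the anomaly decays as exp(−t/τ) with τ = M/F = 1.281/0.4713 = 2.718 yr.
exp(−t/τ) = 0.12 ⇒ t = −τ ln(0.12) = 2.718 × 2.120 = 5.763 yr.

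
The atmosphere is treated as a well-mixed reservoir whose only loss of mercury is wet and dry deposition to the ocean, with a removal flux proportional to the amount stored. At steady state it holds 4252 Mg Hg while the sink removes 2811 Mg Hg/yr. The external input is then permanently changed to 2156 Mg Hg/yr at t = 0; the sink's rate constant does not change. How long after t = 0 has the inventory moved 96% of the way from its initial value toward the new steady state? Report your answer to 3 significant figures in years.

τ = M₀/F₀ = 4252/2811 = 1.513 yr.
The remaining gap fraction is e^(−t/τ); 96% covered ⇒ e^(−t/τ) = 0.0400.
t = −τ ln(0.0400) = 1.513 × 3.219 = 4.869 yr.

4.87 yr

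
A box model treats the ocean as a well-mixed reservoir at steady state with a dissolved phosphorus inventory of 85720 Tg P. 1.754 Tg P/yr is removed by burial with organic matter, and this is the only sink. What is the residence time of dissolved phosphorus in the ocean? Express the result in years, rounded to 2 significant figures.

τ = M / F = 85720 / 1.754 = 48870 yr.

49000 yr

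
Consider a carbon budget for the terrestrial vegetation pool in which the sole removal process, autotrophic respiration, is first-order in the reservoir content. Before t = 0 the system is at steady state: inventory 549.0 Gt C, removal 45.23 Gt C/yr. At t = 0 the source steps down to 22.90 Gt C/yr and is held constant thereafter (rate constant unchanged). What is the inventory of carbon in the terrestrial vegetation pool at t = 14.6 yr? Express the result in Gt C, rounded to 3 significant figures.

359 Gt C

Residence time τ = M₀/F₀ = 12.14 yr. The eventual steady state is M_∞ = M₀·(F₁/F₀) = 549.0 × 22.90/45.23 = 277.96 Gt C.
The anomaly ΔM(t) = M(t) − M_∞ decays as ΔM₀·e^(−t/τ) with ΔM₀ = 549.0 − 277.96 = 271.0 Gt C.
At t = 14.6 yr, e^(−t/τ) = e^(−1.203) = 0.3003, so ΔM = 81.40 Gt C and M = 277.96 + 81.40 = 359.36 Gt C.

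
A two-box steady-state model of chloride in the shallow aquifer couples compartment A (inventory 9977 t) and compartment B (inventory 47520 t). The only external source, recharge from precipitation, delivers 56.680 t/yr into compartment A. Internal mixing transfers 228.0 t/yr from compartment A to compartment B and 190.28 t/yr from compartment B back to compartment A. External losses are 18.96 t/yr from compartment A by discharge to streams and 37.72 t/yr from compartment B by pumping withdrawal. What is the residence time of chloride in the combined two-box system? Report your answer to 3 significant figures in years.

For the system as a whole, the A↔B exchange is internal and contributes nothing to the throughput; only the external sinks remove mass.
M_total = 9977 + 47520 = 57497 t.
ΣF_external_out = 18.96 + 37.72 = 56.680 t/yr.
τ = M_total / ΣF_ext = 57497 / 56.680 = 1014 yr.

1010 yr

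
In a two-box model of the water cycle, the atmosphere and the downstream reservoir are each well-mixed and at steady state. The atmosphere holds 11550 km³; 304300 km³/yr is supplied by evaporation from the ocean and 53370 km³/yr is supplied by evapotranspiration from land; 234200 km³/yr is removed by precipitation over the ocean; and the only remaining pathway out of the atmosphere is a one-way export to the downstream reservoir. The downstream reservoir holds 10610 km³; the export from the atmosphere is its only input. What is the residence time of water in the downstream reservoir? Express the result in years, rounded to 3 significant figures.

0.0859 yr

Balance the atmosphere: ΣF_in = 304300 + 53370 = 357670 km³/yr.
Export to the downstream reservoir = ΣF_in − (234200) = 123470 km³/yr.
At steady state the output of the downstream reservoir equals its input, 123470 km³/yr.
τ = M / F = 10610 / 123470 = 0.08593 yr.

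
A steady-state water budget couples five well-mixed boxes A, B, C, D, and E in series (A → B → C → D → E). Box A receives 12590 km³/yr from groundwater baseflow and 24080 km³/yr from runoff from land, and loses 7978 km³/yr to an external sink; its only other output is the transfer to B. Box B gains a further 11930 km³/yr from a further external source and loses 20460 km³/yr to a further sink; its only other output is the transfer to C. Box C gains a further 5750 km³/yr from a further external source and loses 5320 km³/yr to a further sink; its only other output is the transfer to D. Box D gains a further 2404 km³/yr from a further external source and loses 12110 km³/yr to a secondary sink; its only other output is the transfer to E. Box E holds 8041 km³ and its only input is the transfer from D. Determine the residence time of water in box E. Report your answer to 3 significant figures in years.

0.739 yr

Box A: F(A→B) = (12590 + 24080) − 7978 = 28692 km³/yr.
Box B: F(B→C) = (28692 + 11930) − 20460 = 20162 km³/yr.
Box C: F(C→D) = (20162 + 5750) − 5320 = 20592 km³/yr.
Box D: F(D→E) = (20592 + 2404) − 12110 = 10886 km³/yr.
Box E throughput = its input = 10886 km³/yr; τ = 8041 / 10886 = 0.7387 yr.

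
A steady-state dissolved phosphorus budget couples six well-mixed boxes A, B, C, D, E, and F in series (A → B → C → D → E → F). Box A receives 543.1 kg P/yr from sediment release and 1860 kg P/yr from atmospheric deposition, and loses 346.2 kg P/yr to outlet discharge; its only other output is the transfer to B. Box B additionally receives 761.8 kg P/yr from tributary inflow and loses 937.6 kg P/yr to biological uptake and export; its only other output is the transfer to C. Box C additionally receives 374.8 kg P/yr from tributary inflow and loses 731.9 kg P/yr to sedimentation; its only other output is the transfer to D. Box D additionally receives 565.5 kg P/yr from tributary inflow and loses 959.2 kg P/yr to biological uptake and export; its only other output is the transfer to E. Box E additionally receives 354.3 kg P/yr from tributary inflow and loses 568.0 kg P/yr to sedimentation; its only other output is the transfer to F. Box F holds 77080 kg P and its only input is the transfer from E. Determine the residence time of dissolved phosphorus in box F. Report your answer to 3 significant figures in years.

84.1 yr

Box A: F(A→B) = (543.1 + 1860) − 346.2 = 2056.9 kg P/yr.
Box B: F(B→C) = (2056.9 + 761.8) − 937.6 = 1881.1 kg P/yr.
Box C: F(C→D) = (1881.1 + 374.8) − 731.9 = 1524.0 kg P/yr.
Box D: F(D→E) = (1524.0 + 565.5) − 959.2 = 1130.3 kg P/yr.
Box E: F(E→F) = (1130.3 + 354.3) − 568.0 = 916.60 kg P/yr.
Box F throughput = its input = 916.60 kg P/yr; τ = 77080 / 916.60 = 84.09 yr.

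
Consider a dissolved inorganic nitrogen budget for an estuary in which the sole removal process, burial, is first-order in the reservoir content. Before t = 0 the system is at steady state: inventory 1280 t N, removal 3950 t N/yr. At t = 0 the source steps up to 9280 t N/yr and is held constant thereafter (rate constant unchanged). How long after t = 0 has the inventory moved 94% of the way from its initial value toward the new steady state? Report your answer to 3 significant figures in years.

τ = M₀/F₀ = 1280/3950 = 0.3241 yr.
The remaining gap fraction is e^(−t/τ); 94% covered ⇒ e^(−t/τ) = 0.0600.
t = −τ ln(0.0600) = 0.3241 × 2.813 = 0.9117 yr.

0.912 yr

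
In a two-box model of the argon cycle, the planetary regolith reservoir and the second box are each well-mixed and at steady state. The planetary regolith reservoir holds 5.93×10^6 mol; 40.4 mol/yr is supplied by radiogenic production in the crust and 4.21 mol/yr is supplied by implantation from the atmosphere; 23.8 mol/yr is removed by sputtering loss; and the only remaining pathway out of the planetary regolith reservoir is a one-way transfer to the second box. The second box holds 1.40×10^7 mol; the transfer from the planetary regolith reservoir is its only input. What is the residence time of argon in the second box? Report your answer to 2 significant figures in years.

Balance the planetary regolith reservoir: ΣF_in = 40.4 + 4.21 = 44.610 mol/yr.
Transfer to the second box = ΣF_in − (23.8) = 20.810 mol/yr.
At steady state the output of the second box equals its input, 20.810 mol/yr.
τ = M / F = 1.40×10^7 / 20.810 = 672800 yr.

670000 yr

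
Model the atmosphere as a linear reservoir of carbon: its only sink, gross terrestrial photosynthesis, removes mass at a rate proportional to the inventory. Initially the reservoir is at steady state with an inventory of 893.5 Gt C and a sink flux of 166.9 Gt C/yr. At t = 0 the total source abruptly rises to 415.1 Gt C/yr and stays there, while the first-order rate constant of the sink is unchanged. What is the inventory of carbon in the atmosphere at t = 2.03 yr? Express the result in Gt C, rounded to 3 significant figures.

1310 Gt C

τ = M₀/F₀ = 893.5/166.9 = 5.354 yr; rate constant k = 1/τ.
New steady state M_∞ = F₁/k = F₁·τ = 415.1 × 5.354 = 2222.2 Gt C.
M(t) = M_∞ + (M₀ − M_∞)·e^(−t/τ); t/τ = 2.03/5.354 = 0.3792, so e^(−t/τ) = 0.6844.
M(t) = 2222.2 − 1329 × 0.6844 = 1312.8 Gt C.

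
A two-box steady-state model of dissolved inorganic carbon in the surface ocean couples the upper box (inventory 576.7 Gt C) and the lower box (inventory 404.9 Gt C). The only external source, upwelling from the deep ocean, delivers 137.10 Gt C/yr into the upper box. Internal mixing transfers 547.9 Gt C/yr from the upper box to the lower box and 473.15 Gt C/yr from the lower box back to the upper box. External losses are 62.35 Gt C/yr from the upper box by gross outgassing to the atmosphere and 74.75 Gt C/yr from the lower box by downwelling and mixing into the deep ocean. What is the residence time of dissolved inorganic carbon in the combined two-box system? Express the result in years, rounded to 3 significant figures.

7.16 yr

For the system as a whole, the A↔B exchange is internal and contributes nothing to the throughput; only the external sinks remove mass.
M_total = 576.7 + 404.9 = 981.60 Gt C.
ΣF_external_out = 62.35 + 74.75 = 137.10 Gt C/yr.
τ = M_total / ΣF_ext = 981.60 / 137.10 = 7.160 yr.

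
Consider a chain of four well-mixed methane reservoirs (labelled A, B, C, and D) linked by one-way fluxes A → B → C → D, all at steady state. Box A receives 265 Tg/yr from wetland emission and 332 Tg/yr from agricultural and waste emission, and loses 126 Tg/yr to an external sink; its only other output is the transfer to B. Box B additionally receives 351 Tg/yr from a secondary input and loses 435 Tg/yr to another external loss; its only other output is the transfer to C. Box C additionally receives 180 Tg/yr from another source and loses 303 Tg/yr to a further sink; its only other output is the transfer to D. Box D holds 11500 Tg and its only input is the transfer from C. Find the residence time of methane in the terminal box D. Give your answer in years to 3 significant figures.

43.6 yr

Box A: F(A→B) = (265 + 332) − 126 = 471.00 Tg/yr.
Box B: F(B→C) = (471.00 + 351) − 435 = 387.00 Tg/yr.
Box C: F(C→D) = (387.00 + 180) − 303 = 264.00 Tg/yr.
Box D throughput = its input = 264.00 Tg/yr; τ = 11500 / 264.00 = 43.56 yr.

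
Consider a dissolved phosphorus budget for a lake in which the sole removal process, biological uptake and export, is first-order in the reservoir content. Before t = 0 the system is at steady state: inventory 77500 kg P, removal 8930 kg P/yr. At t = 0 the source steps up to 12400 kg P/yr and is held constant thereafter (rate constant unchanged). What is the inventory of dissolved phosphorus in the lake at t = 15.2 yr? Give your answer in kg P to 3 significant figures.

102000 kg P

Residence time τ = M₀/F₀ = 8.679 yr. The eventual steady state is M_∞ = M₀·(F₁/F₀) = 77500 × 12400/8930 = 107610 kg P.
The anomaly ΔM(t) = M(t) − M_∞ decays as ΔM₀·e^(−t/τ) with ΔM₀ = 77500 − 107610 = −30110 kg P.
At t = 15.2 yr, e^(−t/τ) = e^(−1.751) = 0.1735, so ΔM = −5226 kg P and M = 107610 − 5226 = 102390 kg P.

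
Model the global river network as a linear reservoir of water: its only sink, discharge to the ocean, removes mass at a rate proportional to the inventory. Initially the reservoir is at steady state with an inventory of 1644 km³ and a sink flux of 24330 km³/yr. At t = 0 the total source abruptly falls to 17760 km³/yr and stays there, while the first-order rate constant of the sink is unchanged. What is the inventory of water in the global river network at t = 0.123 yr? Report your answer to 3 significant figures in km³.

1270 km³

The sink rate constant is k = F₀/M₀ = 24330/1644 = 14.80 yr⁻¹.
Solving dM/dt = F₁ − kM with M(0) = M₀ gives M(t) = F₁/k + (M₀ − F₁/k)·e^(−kt).
F₁/k = 17760/14.80 = 1200.1 km³; kt = 14.80 × 0.123 = 1.820, e^(−kt) = 0.1620.
M(0.123) = 1200.1 + (1644 − 1200.1) × 0.1620 = 1200.1 + 71.91 = 1272.0 km³.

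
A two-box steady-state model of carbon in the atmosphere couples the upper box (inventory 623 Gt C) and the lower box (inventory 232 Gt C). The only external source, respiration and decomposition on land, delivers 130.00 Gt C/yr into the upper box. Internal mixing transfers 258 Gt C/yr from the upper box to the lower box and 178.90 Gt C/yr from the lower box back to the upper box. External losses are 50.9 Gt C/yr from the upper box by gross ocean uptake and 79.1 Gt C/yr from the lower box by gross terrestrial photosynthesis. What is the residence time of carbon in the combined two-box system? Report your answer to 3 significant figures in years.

Residence time in the combined system uses the total inventory and the total *external* removal — internal exchanges between the two boxes cancel.
M_total = 623 + 232 = 855.00 Gt C.
ΣF_external_out = 50.9 + 79.1 = 130.00 Gt C/yr.
τ = M_total / ΣF_ext = 855.00 / 130.00 = 6.577 yr.

6.58 yr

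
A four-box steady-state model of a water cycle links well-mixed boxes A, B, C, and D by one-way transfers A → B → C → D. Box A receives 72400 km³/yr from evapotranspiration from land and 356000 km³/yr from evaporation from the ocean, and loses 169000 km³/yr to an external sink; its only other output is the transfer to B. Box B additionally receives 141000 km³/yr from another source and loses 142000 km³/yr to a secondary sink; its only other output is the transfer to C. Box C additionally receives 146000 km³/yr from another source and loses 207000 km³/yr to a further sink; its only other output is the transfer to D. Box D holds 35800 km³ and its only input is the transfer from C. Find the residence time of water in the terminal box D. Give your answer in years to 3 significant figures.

0.181 yr

Box A: F(A→B) = (72400 + 356000) − 169000 = 259400 km³/yr.
Box B: F(B→C) = (259400 + 141000) − 142000 = 258400 km³/yr.
Box C: F(C→D) = (258400 + 146000) − 207000 = 197400 km³/yr.
Box D throughput = its input = 197400 km³/yr; τ = 35800 / 197400 = 0.1814 yr.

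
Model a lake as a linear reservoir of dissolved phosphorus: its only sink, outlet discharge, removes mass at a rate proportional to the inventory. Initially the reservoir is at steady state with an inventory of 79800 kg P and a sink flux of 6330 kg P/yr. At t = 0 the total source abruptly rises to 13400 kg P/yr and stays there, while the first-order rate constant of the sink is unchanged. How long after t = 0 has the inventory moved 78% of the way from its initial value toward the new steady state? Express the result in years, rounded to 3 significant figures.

19.1 yr

τ = M₀/F₀ = 79800/6330 = 12.61 yr.
The remaining gap fraction is e^(−t/τ); 78% covered ⇒ e^(−t/τ) = 0.220.
t = −τ ln(0.220) = 12.61 × 1.514 = 19.09 yr.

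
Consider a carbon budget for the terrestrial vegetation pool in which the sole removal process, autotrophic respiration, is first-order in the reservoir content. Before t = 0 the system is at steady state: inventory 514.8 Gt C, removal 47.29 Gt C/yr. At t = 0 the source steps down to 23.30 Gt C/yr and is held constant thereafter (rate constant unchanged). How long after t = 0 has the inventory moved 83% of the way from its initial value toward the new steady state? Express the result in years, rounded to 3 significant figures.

19.3 yr

τ = M₀/F₀ = 514.8/47.29 = 10.89 yr.
The remaining gap fraction is e^(−t/τ); 83% covered ⇒ e^(−t/τ) = 0.170.
t = −τ ln(0.170) = 10.89 × 1.772 = 19.29 yr.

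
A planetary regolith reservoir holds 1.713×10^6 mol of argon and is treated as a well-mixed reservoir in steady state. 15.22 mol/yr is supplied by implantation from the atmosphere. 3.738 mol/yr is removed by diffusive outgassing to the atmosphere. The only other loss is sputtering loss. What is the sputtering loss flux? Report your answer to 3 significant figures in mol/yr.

11.5 mol/yr

At steady state ΣF_in = ΣF_out.
ΣF_in = 15.220 mol/yr.
Sputtering loss flux = ΣF_in − (3.738) = 15.220 − 3.738 = 11.48 mol/yr.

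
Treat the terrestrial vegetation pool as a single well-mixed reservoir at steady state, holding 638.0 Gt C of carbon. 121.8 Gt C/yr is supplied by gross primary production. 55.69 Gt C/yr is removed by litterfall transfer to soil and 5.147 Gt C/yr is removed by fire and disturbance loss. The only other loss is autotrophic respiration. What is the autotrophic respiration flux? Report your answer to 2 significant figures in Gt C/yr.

At steady state ΣF_in = ΣF_out.
ΣF_in = 121.80 Gt C/yr.
Autotrophic respiration flux = ΣF_in − (55.69 + 5.147) = 121.80 − 60.84 = 60.96 Gt C/yr.

61 Gt C/yr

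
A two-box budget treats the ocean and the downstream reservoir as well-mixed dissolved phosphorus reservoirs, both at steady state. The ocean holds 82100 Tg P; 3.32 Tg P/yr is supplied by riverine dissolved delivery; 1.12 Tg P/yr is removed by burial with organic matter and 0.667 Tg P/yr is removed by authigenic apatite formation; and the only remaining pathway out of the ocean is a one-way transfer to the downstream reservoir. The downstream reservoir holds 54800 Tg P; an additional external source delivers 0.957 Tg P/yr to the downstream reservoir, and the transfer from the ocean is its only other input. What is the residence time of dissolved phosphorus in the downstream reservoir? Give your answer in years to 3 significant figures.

Balance the ocean: ΣF_in = 3.3200 Tg P/yr.
Transfer to the downstream reservoir = ΣF_in − (1.12 + 0.667) = 1.5330 Tg P/yr.
Total input to the downstream reservoir = 1.5330 + 0.957 = 2.4900 Tg P/yr; at steady state this equals its total output.
τ = M / F = 54800 / 2.4900 = 22010 yr.

22000 yr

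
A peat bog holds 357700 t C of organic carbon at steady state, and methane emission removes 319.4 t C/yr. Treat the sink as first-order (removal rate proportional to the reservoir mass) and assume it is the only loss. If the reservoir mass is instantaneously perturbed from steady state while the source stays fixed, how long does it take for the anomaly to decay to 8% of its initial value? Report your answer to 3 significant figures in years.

2830 yr

For a linear reservoir the anomaly decays as exp(−t/τ) with τ = M/F = 357700/319.4 = 1120 yr.
exp(−t/τ) = 0.08 ⇒ t = −τ ln(0.08) = 1120 × 2.526 = 2829 yr.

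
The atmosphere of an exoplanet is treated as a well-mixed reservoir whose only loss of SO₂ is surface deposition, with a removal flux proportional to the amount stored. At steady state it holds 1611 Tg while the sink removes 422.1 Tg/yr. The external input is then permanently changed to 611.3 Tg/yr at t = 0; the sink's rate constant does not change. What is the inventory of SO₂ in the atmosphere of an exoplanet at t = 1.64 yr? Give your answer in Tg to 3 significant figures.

1860 Tg

Residence time τ = M₀/F₀ = 3.817 yr. The eventual steady state is M_∞ = M₀·(F₁/F₀) = 1611 × 611.3/422.1 = 2333.1 Tg.
The anomaly ΔM(t) = M(t) − M_∞ decays as ΔM₀·e^(−t/τ) with ΔM₀ = 1611 − 2333.1 = −722.1 Tg.
At t = 1.64 yr, e^(−t/τ) = e^(−0.4297) = 0.6507, so ΔM = −469.9 Tg and M = 2333.1 − 469.9 = 1863.2 Tg.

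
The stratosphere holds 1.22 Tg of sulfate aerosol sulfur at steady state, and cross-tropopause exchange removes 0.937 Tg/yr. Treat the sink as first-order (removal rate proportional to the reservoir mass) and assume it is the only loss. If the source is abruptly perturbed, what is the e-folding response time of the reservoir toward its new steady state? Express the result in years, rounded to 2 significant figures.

1.3 yr

For a linear reservoir the response time equals the residence time τ = M/F.
τ = 1.22 / 0.937 = 1.302 yr.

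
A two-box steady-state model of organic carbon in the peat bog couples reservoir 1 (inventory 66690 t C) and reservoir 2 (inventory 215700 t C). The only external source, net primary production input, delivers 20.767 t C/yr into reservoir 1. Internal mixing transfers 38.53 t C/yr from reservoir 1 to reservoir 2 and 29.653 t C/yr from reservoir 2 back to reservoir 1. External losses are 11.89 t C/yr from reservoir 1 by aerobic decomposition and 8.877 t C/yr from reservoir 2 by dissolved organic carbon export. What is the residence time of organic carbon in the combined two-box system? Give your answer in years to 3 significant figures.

Residence time in the combined system uses the total inventory and the total *external* removal — internal exchanges between the two boxes cancel.
M_total = 66690 + 215700 = 282390 t C.
ΣF_external_out = 11.89 + 8.877 = 20.767 t C/yr.
τ = M_total / ΣF_ext = 282390 / 20.767 = 13600 yr.

13600 yr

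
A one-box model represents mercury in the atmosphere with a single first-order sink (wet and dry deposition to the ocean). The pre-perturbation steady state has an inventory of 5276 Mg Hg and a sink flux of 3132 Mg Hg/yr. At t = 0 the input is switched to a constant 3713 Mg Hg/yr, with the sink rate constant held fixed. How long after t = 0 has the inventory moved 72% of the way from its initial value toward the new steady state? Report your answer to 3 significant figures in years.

2.14 yr

τ = M₀/F₀ = 5276/3132 = 1.685 yr.
The remaining gap fraction is e^(−t/τ); 72% covered ⇒ e^(−t/τ) = 0.280.
t = −τ ln(0.280) = 1.685 × 1.273 = 2.144 yr.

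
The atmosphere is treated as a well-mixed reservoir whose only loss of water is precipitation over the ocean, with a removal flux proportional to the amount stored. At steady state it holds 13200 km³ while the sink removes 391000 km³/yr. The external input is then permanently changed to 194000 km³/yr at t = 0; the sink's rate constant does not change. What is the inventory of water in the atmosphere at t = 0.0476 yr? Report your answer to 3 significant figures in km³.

8170 km³

Residence time τ = M₀/F₀ = 0.03376 yr. The eventual steady state is M_∞ = M₀·(F₁/F₀) = 13200 × 194000/391000 = 6549.4 km³.
The anomaly ΔM(t) = M(t) − M_∞ decays as ΔM₀·e^(−t/τ) with ΔM₀ = 13200 − 6549.4 = 6651 km³.
At t = 0.0476 yr, e^(−t/τ) = e^(−1.410) = 0.2442, so ΔM = 1624 km³ and M = 6549.4 + 1624 = 8173.1 km³.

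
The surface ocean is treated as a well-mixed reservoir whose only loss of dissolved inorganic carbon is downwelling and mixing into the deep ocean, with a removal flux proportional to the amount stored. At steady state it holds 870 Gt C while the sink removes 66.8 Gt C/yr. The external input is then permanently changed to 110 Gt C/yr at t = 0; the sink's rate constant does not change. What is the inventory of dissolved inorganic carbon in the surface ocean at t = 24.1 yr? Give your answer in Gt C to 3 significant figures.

The sink rate constant is k = F₀/M₀ = 66.8/870 = 0.07678 yr⁻¹.
Solving dM/dt = F₁ − kM with M(0) = M₀ gives M(t) = F₁/k + (M₀ − F₁/k)·e^(−kt).
F₁/k = 110/0.07678 = 1432.6 Gt C; kt = 0.07678 × 24.1 = 1.850, e^(−kt) = 0.1572.
M(24.1) = 1432.6 + (870 − 1432.6) × 0.1572 = 1432.6 − 88.43 = 1344.2 Gt C.

1340 Gt C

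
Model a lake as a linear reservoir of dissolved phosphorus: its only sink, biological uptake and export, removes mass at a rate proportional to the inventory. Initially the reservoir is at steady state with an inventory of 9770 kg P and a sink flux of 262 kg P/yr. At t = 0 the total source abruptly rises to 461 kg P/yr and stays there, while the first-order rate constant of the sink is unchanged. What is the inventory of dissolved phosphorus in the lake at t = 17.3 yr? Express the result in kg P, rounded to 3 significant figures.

12500 kg P

τ = M₀/F₀ = 9770/262 = 37.29 yr; rate constant k = 1/τ.
New steady state M_∞ = F₁/k = F₁·τ = 461 × 37.29 = 17191 kg P.
M(t) = M_∞ + (M₀ − M_∞)·e^(−t/τ); t/τ = 17.3/37.29 = 0.4639, so e^(−t/τ) = 0.6288.
M(t) = 17191 − 7421 × 0.6288 = 12525 kg P.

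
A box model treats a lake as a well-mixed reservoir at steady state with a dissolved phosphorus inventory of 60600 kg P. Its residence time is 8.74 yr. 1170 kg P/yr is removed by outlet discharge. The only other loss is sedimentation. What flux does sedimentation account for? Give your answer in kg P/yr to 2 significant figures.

5800 kg P/yr

Total removal F = M/τ = 60600 / 8.74 = 6934 kg P/yr.
Sedimentation = F − (1170) = 6934 − 1170 = 5764 kg P/yr.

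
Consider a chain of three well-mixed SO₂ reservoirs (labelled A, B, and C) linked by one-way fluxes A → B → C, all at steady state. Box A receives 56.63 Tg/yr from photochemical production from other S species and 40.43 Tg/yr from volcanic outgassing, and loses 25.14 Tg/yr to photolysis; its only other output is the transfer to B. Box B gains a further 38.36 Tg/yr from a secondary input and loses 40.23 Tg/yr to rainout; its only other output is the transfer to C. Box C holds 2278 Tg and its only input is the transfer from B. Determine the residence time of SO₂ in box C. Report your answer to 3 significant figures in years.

32.5 yr

Box A: F(A→B) = (56.63 + 40.43) − 25.14 = 71.920 Tg/yr.
Box B: F(B→C) = (71.920 + 38.36) − 40.23 = 70.050 Tg/yr.
Box C throughput = its input = 70.050 Tg/yr; τ = 2278 / 70.050 = 32.52 yr.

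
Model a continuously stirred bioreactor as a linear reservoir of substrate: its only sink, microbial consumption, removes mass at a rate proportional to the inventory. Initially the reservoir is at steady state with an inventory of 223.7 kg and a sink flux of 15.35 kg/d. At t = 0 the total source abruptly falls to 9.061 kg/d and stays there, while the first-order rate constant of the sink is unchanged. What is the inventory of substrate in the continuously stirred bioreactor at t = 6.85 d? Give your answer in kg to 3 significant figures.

Residence time τ = M₀/F₀ = 14.57 d. The eventual steady state is M_∞ = M₀·(F₁/F₀) = 223.7 × 9.061/15.35 = 132.05 kg.
The anomaly ΔM(t) = M(t) − M_∞ decays as ΔM₀·e^(−t/τ) with ΔM₀ = 223.7 − 132.05 = 91.65 kg.
At t = 6.85 d, e^(−t/τ) = e^(−0.4700) = 0.6250, so ΔM = 57.28 kg and M = 132.05 + 57.28 = 189.33 kg.

189 kg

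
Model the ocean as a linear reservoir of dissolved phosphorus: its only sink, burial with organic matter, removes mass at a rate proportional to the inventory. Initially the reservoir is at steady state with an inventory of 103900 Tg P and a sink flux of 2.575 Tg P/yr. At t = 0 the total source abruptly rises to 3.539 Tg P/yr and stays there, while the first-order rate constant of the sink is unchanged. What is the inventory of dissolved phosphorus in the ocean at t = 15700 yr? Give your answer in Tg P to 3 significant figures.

The sink rate constant is k = F₀/M₀ = 2.575/103900 = 2.478×10^-5 yr⁻¹.
Solving dM/dt = F₁ − kM with M(0) = M₀ gives M(t) = F₁/k + (M₀ − F₁/k)·e^(−kt).
F₁/k = 3.539/2.478×10^-5 = 142800 Tg P; kt = 2.478×10^-5 × 15700 = 0.3891, e^(−kt) = 0.6777.
M(15700) = 142800 + (103900 − 142800) × 0.6777 = 142800 − 26360 = 116440 Tg P.

116000 Tg P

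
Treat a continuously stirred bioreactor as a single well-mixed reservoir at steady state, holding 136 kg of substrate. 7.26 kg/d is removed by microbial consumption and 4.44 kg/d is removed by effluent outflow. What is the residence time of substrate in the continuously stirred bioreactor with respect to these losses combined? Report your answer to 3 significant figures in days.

Total removal = 7.260 + 4.440 = 11.700 kg/d.
τ = M / ΣF_out = 136 / 11.700 = 11.62 d.

11.6 d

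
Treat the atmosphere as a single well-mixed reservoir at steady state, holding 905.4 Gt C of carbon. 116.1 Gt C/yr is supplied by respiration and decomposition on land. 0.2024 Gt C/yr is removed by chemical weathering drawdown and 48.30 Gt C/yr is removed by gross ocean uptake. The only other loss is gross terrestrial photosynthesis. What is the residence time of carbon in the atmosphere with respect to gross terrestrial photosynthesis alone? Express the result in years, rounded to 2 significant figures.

At steady state ΣF_in = ΣF_out.
ΣF_in = 116.10 Gt C/yr.
Gross terrestrial photosynthesis flux = ΣF_in − (0.2024 + 48.30) = 116.10 − 48.50 = 67.60 Gt C/yr.
τ = M / F = 905.4 / 67.60 = 13.39 yr.

13 yr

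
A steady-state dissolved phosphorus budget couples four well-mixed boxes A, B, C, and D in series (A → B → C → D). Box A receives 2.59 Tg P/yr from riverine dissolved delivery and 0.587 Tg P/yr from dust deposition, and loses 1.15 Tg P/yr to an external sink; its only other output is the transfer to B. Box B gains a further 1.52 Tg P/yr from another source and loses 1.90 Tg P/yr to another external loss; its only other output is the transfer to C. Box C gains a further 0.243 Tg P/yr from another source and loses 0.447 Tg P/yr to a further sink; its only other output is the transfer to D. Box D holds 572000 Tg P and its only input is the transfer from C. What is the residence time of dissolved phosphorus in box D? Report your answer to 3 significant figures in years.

396000 yr

Box A: F(A→B) = (2.59 + 0.587) − 1.15 = 2.0270 Tg P/yr.
Box B: F(B→C) = (2.0270 + 1.52) − 1.90 = 1.6470 Tg P/yr.
Box C: F(C→D) = (1.6470 + 0.243) − 0.447 = 1.4430 Tg P/yr.
Box D throughput = its input = 1.4430 Tg P/yr; τ = 572000 / 1.4430 = 396400 yr.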